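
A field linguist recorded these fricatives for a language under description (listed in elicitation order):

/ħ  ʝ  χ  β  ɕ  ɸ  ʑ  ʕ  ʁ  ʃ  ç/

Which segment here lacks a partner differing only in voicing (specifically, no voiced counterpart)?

/ʃ/

Bilabial: /ɸ/ ~ /β/
Alveolo-palatal: /ɕ/ ~ /ʑ/
Palatal: /ç/ ~ /ʝ/
Uvular: /χ/ ~ /ʁ/
Pharyngeal: /ħ/ ~ /ʕ/
Postalveolar: only /ʃ/ (voiceless); no voiced partner.
So /ʃ/ is the unpaired segment.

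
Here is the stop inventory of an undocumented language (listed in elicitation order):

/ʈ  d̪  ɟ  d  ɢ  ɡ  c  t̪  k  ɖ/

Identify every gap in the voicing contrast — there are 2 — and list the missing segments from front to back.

dental: voiceless /t̪/, voiced /d̪/.
alveolar: voiceless —, voiced /d/.
retroflex: voiceless /ʈ/, voiced /ɖ/.
palatal: voiceless /c/, voiced /ɟ/.
velar: voiceless /k/, voiced /ɡ/.
uvular: voiceless —, voiced /ɢ/.
Gaps, from front to back: alveolar lacks voiceless (/t/); uvular lacks voiceless (/q/).

/t/, /q/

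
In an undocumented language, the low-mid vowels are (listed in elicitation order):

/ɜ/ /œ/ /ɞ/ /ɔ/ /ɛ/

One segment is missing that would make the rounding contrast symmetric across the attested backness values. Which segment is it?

front: unrounded /ɛ/, rounded /œ/.
central: unrounded /ɜ/, rounded /ɞ/.
back: unrounded —, rounded /ɔ/.
The back row has no unrounded member, so the gap is the back unrounded vowel /ʌ/.

/ʌ/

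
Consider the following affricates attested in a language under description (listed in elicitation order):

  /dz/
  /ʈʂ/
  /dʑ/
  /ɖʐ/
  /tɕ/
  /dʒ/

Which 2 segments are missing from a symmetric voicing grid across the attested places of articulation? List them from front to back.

/ts/, /tʃ/

alveolar: voiceless —, voiced /dz/.
postalveolar: voiceless —, voiced /dʒ/.
retroflex: voiceless /ʈʂ/, voiced /ɖʐ/.
alveolo-palatal: voiceless /tɕ/, voiced /dʑ/.
Gaps, from front to back: alveolar lacks voiceless (/ts/); postalveolar lacks voiceless (/tʃ/).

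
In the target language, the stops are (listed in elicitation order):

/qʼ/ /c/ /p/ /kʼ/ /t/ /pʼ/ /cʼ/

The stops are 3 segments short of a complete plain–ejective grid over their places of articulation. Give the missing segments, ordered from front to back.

Plain: /p/ (bilabial), /t/ (alveolar), /c/ (palatal).
Ejective: /pʼ/ (bilabial), /cʼ/ (palatal), /kʼ/ (velar), /qʼ/ (uvular).
Gaps, from front to back: alveolar lacks ejective (/tʼ/); velar lacks plain (/k/); uvular lacks plain (/q/).

/tʼ/, /k/, /q/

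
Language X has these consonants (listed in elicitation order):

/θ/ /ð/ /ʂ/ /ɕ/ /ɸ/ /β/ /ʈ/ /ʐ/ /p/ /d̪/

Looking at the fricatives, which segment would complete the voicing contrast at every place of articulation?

bilabial: voiceless /ɸ/, voiced /β/.
dental: voiceless /θ/, voiced /ð/.
retroflex: voiceless /ʂ/, voiced /ʐ/.
alveolo-palatal: voiceless /ɕ/, voiced —.
The alveolo-palatal row has no voiced member, so the gap is the voiced alveolo-palatal fricative /ʑ/.

/ʑ/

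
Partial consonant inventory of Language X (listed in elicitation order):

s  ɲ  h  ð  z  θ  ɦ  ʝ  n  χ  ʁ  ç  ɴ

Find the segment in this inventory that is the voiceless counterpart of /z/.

/z/ is a voiced alveolar fricative.
The voiceless counterpart is a voiceless alveolar fricative — in this inventory, /s/.

/s/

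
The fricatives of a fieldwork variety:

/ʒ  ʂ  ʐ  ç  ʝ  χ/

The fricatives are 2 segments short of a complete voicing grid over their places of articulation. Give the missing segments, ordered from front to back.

place of articulation  voiceless  voiced  
postalveolar      —         ʒ       
retroflex         ʂ         ʐ       
palatal           ç         ʝ       
uvular            χ         —       
Gaps, from front to back: postalveolar lacks voiceless (/ʃ/); uvular lacks voiced (/ʁ/).

/ʃ/, /ʁ/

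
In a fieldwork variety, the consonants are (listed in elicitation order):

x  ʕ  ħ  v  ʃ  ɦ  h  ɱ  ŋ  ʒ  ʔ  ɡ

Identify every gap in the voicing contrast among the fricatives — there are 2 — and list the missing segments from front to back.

/f/, /ɣ/

labiodental: voiceless —, voiced /v/.
postalveolar: voiceless /ʃ/, voiced /ʒ/.
velar: voiceless /x/, voiced —.
pharyngeal: voiceless /ħ/, voiced /ʕ/.
glottal: voiceless /h/, voiced /ɦ/.
Gaps, from front to back: labiodental lacks voiceless (/f/); velar lacks voiced (/ɣ/).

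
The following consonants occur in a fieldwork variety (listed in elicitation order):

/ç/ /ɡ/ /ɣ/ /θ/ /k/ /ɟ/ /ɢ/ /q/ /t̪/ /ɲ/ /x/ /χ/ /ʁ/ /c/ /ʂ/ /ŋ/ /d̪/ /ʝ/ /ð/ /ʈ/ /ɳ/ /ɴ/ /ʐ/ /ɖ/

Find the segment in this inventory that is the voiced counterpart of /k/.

/k/ is a voiceless velar stop.
The voiced counterpart is a voiced velar stop — in this inventory, /ɡ/.

/ɡ/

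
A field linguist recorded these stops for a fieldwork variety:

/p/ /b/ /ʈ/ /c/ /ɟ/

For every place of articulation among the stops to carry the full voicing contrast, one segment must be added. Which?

/ɖ/

Voiceless: /p/ (bilabial), /ʈ/ (retroflex), /c/ (palatal).
Voiced: /b/ (bilabial), /ɟ/ (palatal).
The retroflex row has no voiced member, so the gap is the voiced retroflex stop /ɖ/.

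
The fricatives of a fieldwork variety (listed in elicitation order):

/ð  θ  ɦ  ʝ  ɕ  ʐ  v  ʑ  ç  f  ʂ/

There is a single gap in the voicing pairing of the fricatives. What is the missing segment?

/h/

Voiceless: /f/ (labiodental), /θ/ (dental), /ʂ/ (retroflex), /ɕ/ (alveolo-palatal), /ç/ (palatal).
Voiced: /v/ (labiodental), /ð/ (dental), /ʐ/ (retroflex), /ʑ/ (alveolo-palatal), /ʝ/ (palatal), /ɦ/ (glottal).
The glottal row has no voiceless member, so the gap is the voiceless glottal fricative /h/.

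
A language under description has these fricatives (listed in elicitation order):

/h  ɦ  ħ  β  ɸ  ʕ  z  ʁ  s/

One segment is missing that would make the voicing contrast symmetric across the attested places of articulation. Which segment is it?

/χ/

Voiceless: /ɸ/ (bilabial), /s/ (alveolar), /ħ/ (pharyngeal), /h/ (glottal).
Voiced: /β/ (bilabial), /z/ (alveolar), /ʁ/ (uvular), /ʕ/ (pharyngeal), /ɦ/ (glottal).
The uvular row has no voiceless member, so the gap is the voiceless uvular fricative /χ/.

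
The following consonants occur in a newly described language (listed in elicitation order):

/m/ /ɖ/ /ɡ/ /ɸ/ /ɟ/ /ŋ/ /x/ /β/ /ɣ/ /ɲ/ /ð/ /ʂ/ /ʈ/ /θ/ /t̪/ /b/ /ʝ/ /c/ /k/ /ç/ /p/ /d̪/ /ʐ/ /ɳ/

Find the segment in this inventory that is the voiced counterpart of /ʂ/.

/ʂ/ is a voiceless retroflex fricative.
The voiced counterpart is a voiced retroflex fricative — in this inventory, /ʐ/.

/ʐ/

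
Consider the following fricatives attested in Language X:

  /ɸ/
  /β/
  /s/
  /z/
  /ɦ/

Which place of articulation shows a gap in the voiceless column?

glottal

Voiceless: /ɸ/ (bilabial), /s/ (alveolar).
Voiced: /β/ (bilabial), /z/ (alveolar), /ɦ/ (glottal).
Every place of articulation has a voiceless member except glottal, where /h/ would be expected.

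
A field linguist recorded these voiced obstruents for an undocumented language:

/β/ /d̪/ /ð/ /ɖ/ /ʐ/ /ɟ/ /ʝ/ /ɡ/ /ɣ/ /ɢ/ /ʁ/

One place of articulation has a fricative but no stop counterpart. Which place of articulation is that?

bilabial

Stop: /d̪/ (dental), /ɖ/ (retroflex), /ɟ/ (palatal), /ɡ/ (velar), /ɢ/ (uvular).
Fricative: /β/ (bilabial), /ð/ (dental), /ʐ/ (retroflex), /ʝ/ (palatal), /ɣ/ (velar), /ʁ/ (uvular).
Every place of articulation has a stop member except bilabial, where /b/ would be expected.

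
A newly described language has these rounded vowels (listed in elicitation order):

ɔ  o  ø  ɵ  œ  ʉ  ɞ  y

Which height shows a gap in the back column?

high

height            front     central   back    
high              y         ʉ         —       
high-mid          ø         ɵ         o       
low-mid           œ         ɞ         ɔ       
Every height has a back member except high, where /u/ would be expected.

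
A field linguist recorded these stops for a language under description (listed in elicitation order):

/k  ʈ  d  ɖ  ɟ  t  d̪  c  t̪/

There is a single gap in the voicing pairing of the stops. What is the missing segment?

/ɡ/

Voiceless: /t̪/ (dental), /t/ (alveolar), /ʈ/ (retroflex), /c/ (palatal), /k/ (velar).
Voiced: /d̪/ (dental), /d/ (alveolar), /ɖ/ (retroflex), /ɟ/ (palatal).
The velar row has no voiced member, so the gap is the voiced velar stop /ɡ/.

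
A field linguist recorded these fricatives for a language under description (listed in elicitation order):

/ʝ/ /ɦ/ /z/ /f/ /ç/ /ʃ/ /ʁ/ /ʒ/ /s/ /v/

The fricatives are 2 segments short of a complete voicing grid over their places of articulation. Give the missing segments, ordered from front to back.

/χ/, /h/

labiodental: voiceless /f/, voiced /v/.
alveolar: voiceless /s/, voiced /z/.
postalveolar: voiceless /ʃ/, voiced /ʒ/.
palatal: voiceless /ç/, voiced /ʝ/.
uvular: voiceless —, voiced /ʁ/.
glottal: voiceless —, voiced /ɦ/.
Gaps, from front to back: uvular lacks voiceless (/χ/); glottal lacks voiceless (/h/).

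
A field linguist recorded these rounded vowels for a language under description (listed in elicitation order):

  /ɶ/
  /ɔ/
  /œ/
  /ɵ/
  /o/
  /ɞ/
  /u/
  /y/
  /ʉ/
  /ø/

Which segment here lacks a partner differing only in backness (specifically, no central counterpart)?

/ɶ/

High: /y/ ~ /ʉ/ ~ /u/
High-mid: /ø/ ~ /ɵ/ ~ /o/
Low-mid: /œ/ ~ /ɞ/ ~ /ɔ/
Low: only /ɶ/ (front); no central partner.
So /ɶ/ is the unpaired segment.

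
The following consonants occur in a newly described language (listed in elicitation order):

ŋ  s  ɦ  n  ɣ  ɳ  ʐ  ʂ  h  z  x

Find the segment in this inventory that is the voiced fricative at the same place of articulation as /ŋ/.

/ŋ/ is a velar nasal.
The voiced fricative at the same place is a voiced velar fricative — in this inventory, /ɣ/.

/ɣ/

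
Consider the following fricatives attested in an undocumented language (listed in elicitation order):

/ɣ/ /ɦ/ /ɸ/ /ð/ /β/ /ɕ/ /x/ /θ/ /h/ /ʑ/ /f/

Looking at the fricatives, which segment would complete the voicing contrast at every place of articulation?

/v/

bilabial: voiceless /ɸ/, voiced /β/.
labiodental: voiceless /f/, voiced —.
dental: voiceless /θ/, voiced /ð/.
alveolo-palatal: voiceless /ɕ/, voiced /ʑ/.
velar: voiceless /x/, voiced /ɣ/.
glottal: voiceless /h/, voiced /ɦ/.
The labiodental row has no voiced member, so the gap is the voiced labiodental fricative /v/.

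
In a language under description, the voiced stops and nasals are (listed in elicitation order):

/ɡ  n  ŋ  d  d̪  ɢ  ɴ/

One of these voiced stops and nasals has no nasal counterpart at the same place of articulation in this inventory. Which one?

Alveolar: /d/ ~ /n/
Velar: /ɡ/ ~ /ŋ/
Uvular: /ɢ/ ~ /ɴ/
Dental: only /d̪/ (oral stop); no nasal partner.
So /d̪/ is the unpaired segment.

/d̪/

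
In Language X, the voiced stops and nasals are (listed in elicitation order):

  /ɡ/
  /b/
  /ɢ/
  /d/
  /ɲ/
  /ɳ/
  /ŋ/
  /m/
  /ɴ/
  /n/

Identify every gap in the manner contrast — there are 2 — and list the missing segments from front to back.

Oral stop: /b/ (bilabial), /d/ (alveolar), /ɡ/ (velar), /ɢ/ (uvular).
Nasal: /m/ (bilabial), /n/ (alveolar), /ɳ/ (retroflex), /ɲ/ (palatal), /ŋ/ (velar), /ɴ/ (uvular).
Gaps, from front to back: retroflex lacks oral stop (/ɖ/); palatal lacks oral stop (/ɟ/).

/ɖ/, /ɟ/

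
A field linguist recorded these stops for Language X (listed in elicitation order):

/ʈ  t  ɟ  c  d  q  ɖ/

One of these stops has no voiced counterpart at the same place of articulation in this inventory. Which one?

/q/

Alveolar: /t/ ~ /d/
Retroflex: /ʈ/ ~ /ɖ/
Palatal: /c/ ~ /ɟ/
Uvular: only /q/ (voiceless); no voiced partner.
So /q/ is the unpaired segment.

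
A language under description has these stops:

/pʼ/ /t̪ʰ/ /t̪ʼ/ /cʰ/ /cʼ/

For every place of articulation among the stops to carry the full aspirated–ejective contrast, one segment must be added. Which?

bilabial: aspirated —, ejective /pʼ/.
dental: aspirated /t̪ʰ/, ejective /t̪ʼ/.
palatal: aspirated /cʰ/, ejective /cʼ/.
The bilabial row has no aspirated member, so the gap is the aspirated bilabial stop /pʰ/.

/pʰ/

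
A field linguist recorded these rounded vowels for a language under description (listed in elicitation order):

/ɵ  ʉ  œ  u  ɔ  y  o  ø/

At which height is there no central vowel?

low-mid

Front: /y/ (high), /ø/ (high-mid), /œ/ (low-mid).
Central: /ʉ/ (high), /ɵ/ (high-mid).
Back: /u/ (high), /o/ (high-mid), /ɔ/ (low-mid).
Every height has a central member except low-mid, where /ɞ/ would be expected.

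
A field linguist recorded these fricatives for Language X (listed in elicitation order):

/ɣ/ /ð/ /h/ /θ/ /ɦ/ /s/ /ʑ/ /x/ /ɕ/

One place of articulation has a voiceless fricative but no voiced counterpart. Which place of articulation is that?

alveolar

place of articulation  voiceless  voiced  
dental            θ         ð       
alveolar          s         —       
alveolo-palatal   ɕ         ʑ       
velar             x         ɣ       
glottal           h         ɦ       
Every place of articulation has a voiced member except alveolar, where /z/ would be expected.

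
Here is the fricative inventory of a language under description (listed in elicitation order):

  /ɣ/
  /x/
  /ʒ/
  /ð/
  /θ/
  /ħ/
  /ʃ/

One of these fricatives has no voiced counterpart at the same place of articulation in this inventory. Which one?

/ħ/

Dental: /θ/ ~ /ð/
Postalveolar: /ʃ/ ~ /ʒ/
Velar: /x/ ~ /ɣ/
Pharyngeal: only /ħ/ (voiceless); no voiced partner.
So /ħ/ is the unpaired segment.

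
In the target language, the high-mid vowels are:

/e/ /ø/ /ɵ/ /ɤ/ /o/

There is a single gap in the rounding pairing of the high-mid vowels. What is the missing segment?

front: unrounded /e/, rounded /ø/.
central: unrounded —, rounded /ɵ/.
back: unrounded /ɤ/, rounded /o/.
The central row has no unrounded member, so the gap is the central unrounded vowel /ɘ/.

/ɘ/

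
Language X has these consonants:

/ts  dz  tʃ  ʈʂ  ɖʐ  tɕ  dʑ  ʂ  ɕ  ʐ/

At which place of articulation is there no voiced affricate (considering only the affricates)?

Voiceless: /ts/ (alveolar), /tʃ/ (postalveolar), /ʈʂ/ (retroflex), /tɕ/ (alveolo-palatal).
Voiced: /dz/ (alveolar), /ɖʐ/ (retroflex), /dʑ/ (alveolo-palatal).
Every place of articulation has a voiced member except postalveolar, where /dʒ/ would be expected.

postalveolar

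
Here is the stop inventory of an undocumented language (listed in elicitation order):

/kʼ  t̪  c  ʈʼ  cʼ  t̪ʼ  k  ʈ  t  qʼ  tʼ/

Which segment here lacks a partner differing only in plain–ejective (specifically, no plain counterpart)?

/qʼ/

Dental: /t̪/ ~ /t̪ʼ/
Alveolar: /t/ ~ /tʼ/
Retroflex: /ʈ/ ~ /ʈʼ/
Palatal: /c/ ~ /cʼ/
Velar: /k/ ~ /kʼ/
Uvular: only /qʼ/ (ejective); no plain partner.
So /qʼ/ is the unpaired segment.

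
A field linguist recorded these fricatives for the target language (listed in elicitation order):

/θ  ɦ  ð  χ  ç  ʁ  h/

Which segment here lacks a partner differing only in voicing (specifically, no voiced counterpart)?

/ç/

Dental: /θ/ ~ /ð/
Uvular: /χ/ ~ /ʁ/
Glottal: /h/ ~ /ɦ/
Palatal: only /ç/ (voiceless); no voiced partner.
So /ç/ is the unpaired segment.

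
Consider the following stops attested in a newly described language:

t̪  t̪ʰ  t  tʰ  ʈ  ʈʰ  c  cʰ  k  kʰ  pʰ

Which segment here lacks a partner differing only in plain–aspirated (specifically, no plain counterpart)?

/pʰ/

Dental: /t̪/ ~ /t̪ʰ/
Alveolar: /t/ ~ /tʰ/
Retroflex: /ʈ/ ~ /ʈʰ/
Palatal: /c/ ~ /cʰ/
Velar: /k/ ~ /kʰ/
Bilabial: only /pʰ/ (aspirated); no plain partner.
So /pʰ/ is the unpaired segment.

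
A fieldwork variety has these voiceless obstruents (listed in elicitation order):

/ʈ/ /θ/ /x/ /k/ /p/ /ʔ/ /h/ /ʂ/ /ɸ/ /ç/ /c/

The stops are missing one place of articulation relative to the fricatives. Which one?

dental

bilabial: stop /p/, fricative /ɸ/.
dental: stop —, fricative /θ/.
retroflex: stop /ʈ/, fricative /ʂ/.
palatal: stop /c/, fricative /ç/.
velar: stop /k/, fricative /x/.
glottal: stop /ʔ/, fricative /h/.
Every place of articulation has a stop member except dental, where /t̪/ would be expected.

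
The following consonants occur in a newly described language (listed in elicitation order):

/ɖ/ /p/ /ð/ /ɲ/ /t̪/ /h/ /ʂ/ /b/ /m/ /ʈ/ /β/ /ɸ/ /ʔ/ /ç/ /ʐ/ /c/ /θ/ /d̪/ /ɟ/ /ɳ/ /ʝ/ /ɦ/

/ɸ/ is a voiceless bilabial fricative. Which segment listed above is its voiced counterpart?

The voiced counterpart is a voiced bilabial fricative — in this inventory, /β/.

/β/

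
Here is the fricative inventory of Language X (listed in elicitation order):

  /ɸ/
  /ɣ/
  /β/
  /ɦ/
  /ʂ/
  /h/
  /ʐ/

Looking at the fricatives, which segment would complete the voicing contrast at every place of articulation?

Voiceless: /ɸ/ (bilabial), /ʂ/ (retroflex), /h/ (glottal).
Voiced: /β/ (bilabial), /ʐ/ (retroflex), /ɣ/ (velar), /ɦ/ (glottal).
The velar row has no voiceless member, so the gap is the voiceless velar fricative /x/.

/x/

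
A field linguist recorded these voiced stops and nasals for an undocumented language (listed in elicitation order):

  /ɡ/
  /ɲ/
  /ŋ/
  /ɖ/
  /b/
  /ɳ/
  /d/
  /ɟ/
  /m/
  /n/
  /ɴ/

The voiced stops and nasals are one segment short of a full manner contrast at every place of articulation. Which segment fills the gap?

/ɢ/

bilabial: oral stop /b/, nasal /m/.
alveolar: oral stop /d/, nasal /n/.
retroflex: oral stop /ɖ/, nasal /ɳ/.
palatal: oral stop /ɟ/, nasal /ɲ/.
velar: oral stop /ɡ/, nasal /ŋ/.
uvular: oral stop —, nasal /ɴ/.
The uvular row has no oral stop member, so the gap is the uvular oral stop /ɢ/.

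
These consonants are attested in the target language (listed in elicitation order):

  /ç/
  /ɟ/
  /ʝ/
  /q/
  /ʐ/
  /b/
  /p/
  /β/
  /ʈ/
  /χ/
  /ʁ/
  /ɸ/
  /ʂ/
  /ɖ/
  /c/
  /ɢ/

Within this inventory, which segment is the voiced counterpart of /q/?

/ɢ/

/q/ is a voiceless uvular stop.
The voiced counterpart is a voiced uvular stop — in this inventory, /ɢ/.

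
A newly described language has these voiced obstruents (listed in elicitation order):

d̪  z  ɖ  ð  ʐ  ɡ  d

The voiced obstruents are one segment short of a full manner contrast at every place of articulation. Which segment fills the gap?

dental: stop /d̪/, fricative /ð/.
alveolar: stop /d/, fricative /z/.
retroflex: stop /ɖ/, fricative /ʐ/.
velar: stop /ɡ/, fricative —.
The velar row has no fricative member, so the gap is the velar fricative /ɣ/.

/ɣ/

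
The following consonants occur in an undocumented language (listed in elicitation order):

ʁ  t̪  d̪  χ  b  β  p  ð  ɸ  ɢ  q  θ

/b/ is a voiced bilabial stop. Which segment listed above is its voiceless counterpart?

/p/

The voiceless counterpart is a voiceless bilabial stop — in this inventory, /p/.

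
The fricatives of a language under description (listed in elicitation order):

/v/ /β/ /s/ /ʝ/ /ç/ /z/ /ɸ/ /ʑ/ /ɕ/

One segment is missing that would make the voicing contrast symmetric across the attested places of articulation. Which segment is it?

/f/

bilabial: voiceless /ɸ/, voiced /β/.
labiodental: voiceless —, voiced /v/.
alveolar: voiceless /s/, voiced /z/.
alveolo-palatal: voiceless /ɕ/, voiced /ʑ/.
palatal: voiceless /ç/, voiced /ʝ/.
The labiodental row has no voiceless member, so the gap is the voiceless labiodental fricative /f/.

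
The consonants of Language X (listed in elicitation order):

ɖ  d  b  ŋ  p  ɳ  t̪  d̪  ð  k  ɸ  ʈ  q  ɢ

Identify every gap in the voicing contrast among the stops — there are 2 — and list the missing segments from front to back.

place of articulation  voiceless  voiced  
bilabial          p         b       
dental            t̪        d̪      
alveolar          —         d       
retroflex         ʈ         ɖ       
velar             k         —       
uvular            q         ɢ       
Gaps, from front to back: alveolar lacks voiceless (/t/); velar lacks voiced (/ɡ/).

/t/, /ɡ/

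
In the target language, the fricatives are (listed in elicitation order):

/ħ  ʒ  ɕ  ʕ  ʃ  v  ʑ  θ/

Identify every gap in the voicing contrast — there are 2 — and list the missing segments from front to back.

/f/, /ð/

labiodental: voiceless —, voiced /v/.
dental: voiceless /θ/, voiced —.
postalveolar: voiceless /ʃ/, voiced /ʒ/.
alveolo-palatal: voiceless /ɕ/, voiced /ʑ/.
pharyngeal: voiceless /ħ/, voiced /ʕ/.
Gaps, from front to back: labiodental lacks voiceless (/f/); dental lacks voiced (/ð/).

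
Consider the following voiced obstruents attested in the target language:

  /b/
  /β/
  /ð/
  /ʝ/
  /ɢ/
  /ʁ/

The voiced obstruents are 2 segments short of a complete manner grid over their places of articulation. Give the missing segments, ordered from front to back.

/d̪/, /ɟ/

place of articulation  stop      fricative
bilabial          b         β       
dental            —         ð       
palatal           —         ʝ       
uvular            ɢ         ʁ       
Gaps, from front to back: dental lacks stop (/d̪/); palatal lacks stop (/ɟ/).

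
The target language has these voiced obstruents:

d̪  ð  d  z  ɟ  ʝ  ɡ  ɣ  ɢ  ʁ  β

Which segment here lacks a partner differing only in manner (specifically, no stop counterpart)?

/β/

Dental: /d̪/ ~ /ð/
Alveolar: /d/ ~ /z/
Palatal: /ɟ/ ~ /ʝ/
Velar: /ɡ/ ~ /ɣ/
Uvular: /ɢ/ ~ /ʁ/
Bilabial: only /β/ (fricative); no stop partner.
So /β/ is the unpaired segment.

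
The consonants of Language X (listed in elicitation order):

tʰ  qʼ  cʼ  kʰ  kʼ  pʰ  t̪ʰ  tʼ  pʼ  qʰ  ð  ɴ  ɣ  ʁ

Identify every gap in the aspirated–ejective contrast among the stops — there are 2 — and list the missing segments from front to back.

/t̪ʼ/, /cʰ/

place of articulation  aspirated  ejective
bilabial          pʰ        pʼ      
dental            t̪ʰ       —       
alveolar          tʰ        tʼ      
palatal           —         cʼ      
velar             kʰ        kʼ      
uvular            qʰ        qʼ      
Gaps, from front to back: dental lacks ejective (/t̪ʼ/); palatal lacks aspirated (/cʰ/).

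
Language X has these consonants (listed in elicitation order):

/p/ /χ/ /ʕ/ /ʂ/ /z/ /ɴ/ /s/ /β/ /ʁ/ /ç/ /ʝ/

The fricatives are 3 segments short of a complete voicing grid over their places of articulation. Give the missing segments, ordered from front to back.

/ɸ/, /ʐ/, /ħ/

Voiceless: /s/ (alveolar), /ʂ/ (retroflex), /ç/ (palatal), /χ/ (uvular).
Voiced: /β/ (bilabial), /z/ (alveolar), /ʝ/ (palatal), /ʁ/ (uvular), /ʕ/ (pharyngeal).
Gaps, from front to back: bilabial lacks voiceless (/ɸ/); retroflex lacks voiced (/ʐ/); pharyngeal lacks voiceless (/ħ/).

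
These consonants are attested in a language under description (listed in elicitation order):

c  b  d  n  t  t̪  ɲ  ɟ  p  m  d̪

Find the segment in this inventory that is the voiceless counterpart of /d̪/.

/t̪/

/d̪/ is a voiced dental stop.
The voiceless counterpart is a voiceless dental stop — in this inventory, /t̪/.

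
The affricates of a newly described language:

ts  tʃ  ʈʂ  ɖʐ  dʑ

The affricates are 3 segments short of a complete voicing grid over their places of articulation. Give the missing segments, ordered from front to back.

/dz/, /dʒ/, /tɕ/

alveolar: voiceless /ts/, voiced —.
postalveolar: voiceless /tʃ/, voiced —.
retroflex: voiceless /ʈʂ/, voiced /ɖʐ/.
alveolo-palatal: voiceless —, voiced /dʑ/.
Gaps, from front to back: alveolar lacks voiced (/dz/); postalveolar lacks voiced (/dʒ/); alveolo-palatal lacks voiceless (/tɕ/).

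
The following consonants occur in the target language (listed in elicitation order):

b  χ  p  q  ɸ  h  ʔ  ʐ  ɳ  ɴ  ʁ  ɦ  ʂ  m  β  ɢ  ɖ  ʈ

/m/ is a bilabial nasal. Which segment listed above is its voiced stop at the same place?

The voiced stop at the same place is a voiced bilabial stop — in this inventory, /b/.

/b/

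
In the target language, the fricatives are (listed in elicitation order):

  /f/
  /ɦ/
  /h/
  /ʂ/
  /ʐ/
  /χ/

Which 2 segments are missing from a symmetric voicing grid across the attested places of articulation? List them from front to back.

place of articulation  voiceless  voiced  
labiodental       f         —       
retroflex         ʂ         ʐ       
uvular            χ         —       
glottal           h         ɦ       
Gaps, from front to back: labiodental lacks voiced (/v/); uvular lacks voiced (/ʁ/).

/v/, /ʁ/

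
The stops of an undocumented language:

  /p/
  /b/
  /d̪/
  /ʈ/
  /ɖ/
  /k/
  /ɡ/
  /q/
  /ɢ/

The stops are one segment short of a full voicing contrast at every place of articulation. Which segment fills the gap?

/t̪/

place of articulation  voiceless  voiced  
bilabial          p         b       
dental            —         d̪      
retroflex         ʈ         ɖ       
velar             k         ɡ       
uvular            q         ɢ       
The dental row has no voiceless member, so the gap is the voiceless dental stop /t̪/.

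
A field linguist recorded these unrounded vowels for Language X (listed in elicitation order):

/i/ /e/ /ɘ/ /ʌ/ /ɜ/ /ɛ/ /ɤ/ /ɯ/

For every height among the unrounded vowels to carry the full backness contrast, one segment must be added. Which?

Front: /i/ (high), /e/ (high-mid), /ɛ/ (low-mid).
Central: /ɘ/ (high-mid), /ɜ/ (low-mid).
Back: /ɯ/ (high), /ɤ/ (high-mid), /ʌ/ (low-mid).
The high row has no central member, so the gap is the high central unrounded vowel /ɨ/.

/ɨ/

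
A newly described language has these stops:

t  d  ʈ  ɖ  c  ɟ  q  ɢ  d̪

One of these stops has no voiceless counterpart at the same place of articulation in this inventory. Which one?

/d̪/

Alveolar: /t/ ~ /d/
Retroflex: /ʈ/ ~ /ɖ/
Palatal: /c/ ~ /ɟ/
Uvular: /q/ ~ /ɢ/
Dental: only /d̪/ (voiced); no voiceless partner.
So /d̪/ is the unpaired segment.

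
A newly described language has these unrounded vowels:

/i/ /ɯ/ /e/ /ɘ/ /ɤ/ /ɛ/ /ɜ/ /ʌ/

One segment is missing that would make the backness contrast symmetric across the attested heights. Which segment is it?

high: front /i/, central —, back /ɯ/.
high-mid: front /e/, central /ɘ/, back /ɤ/.
low-mid: front /ɛ/, central /ɜ/, back /ʌ/.
The high row has no central member, so the gap is the high central unrounded vowel /ɨ/.

/ɨ/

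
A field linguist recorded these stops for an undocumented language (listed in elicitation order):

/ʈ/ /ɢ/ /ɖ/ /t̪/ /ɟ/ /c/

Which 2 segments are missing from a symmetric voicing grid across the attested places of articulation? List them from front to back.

/d̪/, /q/

Voiceless: /t̪/ (dental), /ʈ/ (retroflex), /c/ (palatal).
Voiced: /ɖ/ (retroflex), /ɟ/ (palatal), /ɢ/ (uvular).
Gaps, from front to back: dental lacks voiced (/d̪/); uvular lacks voiceless (/q/).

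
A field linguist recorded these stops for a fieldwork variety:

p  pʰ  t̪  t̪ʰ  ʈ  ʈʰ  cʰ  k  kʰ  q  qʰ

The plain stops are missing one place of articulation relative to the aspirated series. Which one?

palatal

place of articulation  plain     aspirated
bilabial          p         pʰ      
dental            t̪        t̪ʰ     
retroflex         ʈ         ʈʰ      
palatal           —         cʰ      
velar             k         kʰ      
uvular            q         qʰ      
Every place of articulation has a plain member except palatal, where /c/ would be expected.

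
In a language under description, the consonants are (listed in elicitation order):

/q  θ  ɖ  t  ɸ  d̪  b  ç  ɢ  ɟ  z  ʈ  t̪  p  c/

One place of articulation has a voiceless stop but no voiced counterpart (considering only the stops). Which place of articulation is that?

alveolar

place of articulation  voiceless  voiced  
bilabial          p         b       
dental            t̪        d̪      
alveolar          t         —       
retroflex         ʈ         ɖ       
palatal           c         ɟ       
uvular            q         ɢ       
Every place of articulation has a voiced member except alveolar, where /d/ would be expected.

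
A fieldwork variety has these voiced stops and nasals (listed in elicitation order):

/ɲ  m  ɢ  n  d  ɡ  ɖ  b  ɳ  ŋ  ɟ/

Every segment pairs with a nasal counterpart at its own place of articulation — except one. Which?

/ɢ/

Bilabial: /b/ ~ /m/
Alveolar: /d/ ~ /n/
Retroflex: /ɖ/ ~ /ɳ/
Palatal: /ɟ/ ~ /ɲ/
Velar: /ɡ/ ~ /ŋ/
Uvular: only /ɢ/ (oral stop); no nasal partner.
So /ɢ/ is the unpaired segment.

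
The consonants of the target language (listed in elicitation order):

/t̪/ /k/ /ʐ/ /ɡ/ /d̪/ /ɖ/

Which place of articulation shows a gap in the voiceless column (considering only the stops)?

place of articulation  voiceless  voiced  
dental            t̪        d̪      
retroflex         —         ɖ       
velar             k         ɡ       
Every place of articulation has a voiceless member except retroflex, where /ʈ/ would be expected.

retroflex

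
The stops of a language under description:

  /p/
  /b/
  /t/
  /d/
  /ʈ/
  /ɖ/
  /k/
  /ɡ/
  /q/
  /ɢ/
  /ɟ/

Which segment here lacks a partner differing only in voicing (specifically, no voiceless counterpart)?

/ɟ/

Bilabial: /p/ ~ /b/
Alveolar: /t/ ~ /d/
Retroflex: /ʈ/ ~ /ɖ/
Velar: /k/ ~ /ɡ/
Uvular: /q/ ~ /ɢ/
Palatal: only /ɟ/ (voiced); no voiceless partner.
So /ɟ/ is the unpaired segment.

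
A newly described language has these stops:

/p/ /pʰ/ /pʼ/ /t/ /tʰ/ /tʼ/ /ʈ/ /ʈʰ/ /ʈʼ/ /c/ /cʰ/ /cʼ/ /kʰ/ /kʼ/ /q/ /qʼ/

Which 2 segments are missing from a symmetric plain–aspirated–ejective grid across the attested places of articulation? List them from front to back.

/k/, /qʰ/

Plain: /p/ (bilabial), /t/ (alveolar), /ʈ/ (retroflex), /c/ (palatal), /q/ (uvular).
Aspirated: /pʰ/ (bilabial), /tʰ/ (alveolar), /ʈʰ/ (retroflex), /cʰ/ (palatal), /kʰ/ (velar).
Ejective: /pʼ/ (bilabial), /tʼ/ (alveolar), /ʈʼ/ (retroflex), /cʼ/ (palatal), /kʼ/ (velar), /qʼ/ (uvular).
Gaps, from front to back: velar lacks plain (/k/); uvular lacks aspirated (/qʰ/).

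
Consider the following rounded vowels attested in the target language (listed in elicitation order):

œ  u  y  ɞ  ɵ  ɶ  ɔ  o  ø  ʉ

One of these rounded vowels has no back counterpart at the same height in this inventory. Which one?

/ɶ/

High: /y/ ~ /ʉ/ ~ /u/
High-mid: /ø/ ~ /ɵ/ ~ /o/
Low-mid: /œ/ ~ /ɞ/ ~ /ɔ/
Low: only /ɶ/ (front); no back partner.
So /ɶ/ is the unpaired segment.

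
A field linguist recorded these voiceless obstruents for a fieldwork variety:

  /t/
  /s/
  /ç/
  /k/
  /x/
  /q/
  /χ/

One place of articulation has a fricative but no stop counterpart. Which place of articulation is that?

Stop: /t/ (alveolar), /k/ (velar), /q/ (uvular).
Fricative: /s/ (alveolar), /ç/ (palatal), /x/ (velar), /χ/ (uvular).
Every place of articulation has a stop member except palatal, where /c/ would be expected.

palatal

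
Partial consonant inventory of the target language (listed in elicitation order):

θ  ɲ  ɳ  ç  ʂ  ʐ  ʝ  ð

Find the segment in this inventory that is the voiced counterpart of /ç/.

/ʝ/

/ç/ is a voiceless palatal fricative.
The voiced counterpart is a voiced palatal fricative — in this inventory, /ʝ/.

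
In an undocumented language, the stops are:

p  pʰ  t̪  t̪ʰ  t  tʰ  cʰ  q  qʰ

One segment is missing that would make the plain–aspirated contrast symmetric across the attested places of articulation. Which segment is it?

bilabial: plain /p/, aspirated /pʰ/.
dental: plain /t̪/, aspirated /t̪ʰ/.
alveolar: plain /t/, aspirated /tʰ/.
palatal: plain —, aspirated /cʰ/.
uvular: plain /q/, aspirated /qʰ/.
The palatal row has no plain member, so the gap is the plain palatal stop /c/.

/c/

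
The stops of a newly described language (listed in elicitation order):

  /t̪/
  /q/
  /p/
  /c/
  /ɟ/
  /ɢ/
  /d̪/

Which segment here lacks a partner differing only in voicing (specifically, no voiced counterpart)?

/p/

Dental: /t̪/ ~ /d̪/
Palatal: /c/ ~ /ɟ/
Uvular: /q/ ~ /ɢ/
Bilabial: only /p/ (voiceless); no voiced partner.
So /p/ is the unpaired segment.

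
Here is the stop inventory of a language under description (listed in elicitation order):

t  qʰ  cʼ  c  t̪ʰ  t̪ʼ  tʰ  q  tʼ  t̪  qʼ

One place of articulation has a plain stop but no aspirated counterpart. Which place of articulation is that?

dental: plain /t̪/, aspirated /t̪ʰ/, ejective /t̪ʼ/.
alveolar: plain /t/, aspirated /tʰ/, ejective /tʼ/.
palatal: plain /c/, aspirated —, ejective /cʼ/.
uvular: plain /q/, aspirated /qʰ/, ejective /qʼ/.
Every place of articulation has an aspirated member except palatal, where /cʰ/ would be expected.

palatal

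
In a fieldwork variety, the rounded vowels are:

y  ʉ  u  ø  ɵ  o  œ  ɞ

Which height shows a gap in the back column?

low-mid

Front: /y/ (high), /ø/ (high-mid), /œ/ (low-mid).
Central: /ʉ/ (high), /ɵ/ (high-mid), /ɞ/ (low-mid).
Back: /u/ (high), /o/ (high-mid).
Every height has a back member except low-mid, where /ɔ/ would be expected.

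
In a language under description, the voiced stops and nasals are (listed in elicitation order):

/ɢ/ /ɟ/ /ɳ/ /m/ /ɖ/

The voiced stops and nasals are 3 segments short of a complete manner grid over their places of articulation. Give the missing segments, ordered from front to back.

bilabial: oral stop —, nasal /m/.
retroflex: oral stop /ɖ/, nasal /ɳ/.
palatal: oral stop /ɟ/, nasal —.
uvular: oral stop /ɢ/, nasal —.
Gaps, from front to back: bilabial lacks oral stop (/b/); palatal lacks nasal (/ɲ/); uvular lacks nasal (/ɴ/).

/b/, /ɲ/, /ɴ/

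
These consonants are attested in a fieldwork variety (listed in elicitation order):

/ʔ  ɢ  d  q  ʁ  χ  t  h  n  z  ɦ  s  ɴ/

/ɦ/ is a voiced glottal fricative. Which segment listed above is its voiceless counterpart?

/h/

The voiceless counterpart is a voiceless glottal fricative — in this inventory, /h/.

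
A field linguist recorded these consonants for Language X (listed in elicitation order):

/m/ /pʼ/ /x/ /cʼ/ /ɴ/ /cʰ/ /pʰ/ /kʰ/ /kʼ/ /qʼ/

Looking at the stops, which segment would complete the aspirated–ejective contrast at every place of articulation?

/qʰ/

Aspirated: /pʰ/ (bilabial), /cʰ/ (palatal), /kʰ/ (velar).
Ejective: /pʼ/ (bilabial), /cʼ/ (palatal), /kʼ/ (velar), /qʼ/ (uvular).
The uvular row has no aspirated member, so the gap is the aspirated uvular stop /qʰ/.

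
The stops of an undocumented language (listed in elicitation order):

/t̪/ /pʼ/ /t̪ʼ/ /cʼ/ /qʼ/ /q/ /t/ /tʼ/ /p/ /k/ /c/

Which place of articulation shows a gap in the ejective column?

bilabial: plain /p/, ejective /pʼ/.
dental: plain /t̪/, ejective /t̪ʼ/.
alveolar: plain /t/, ejective /tʼ/.
palatal: plain /c/, ejective /cʼ/.
velar: plain /k/, ejective —.
uvular: plain /q/, ejective /qʼ/.
Every place of articulation has an ejective member except velar, where /kʼ/ would be expected.

velar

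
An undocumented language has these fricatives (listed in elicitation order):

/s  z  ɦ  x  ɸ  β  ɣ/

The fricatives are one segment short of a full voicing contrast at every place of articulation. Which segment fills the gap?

/h/

bilabial: voiceless /ɸ/, voiced /β/.
alveolar: voiceless /s/, voiced /z/.
velar: voiceless /x/, voiced /ɣ/.
glottal: voiceless —, voiced /ɦ/.
The glottal row has no voiceless member, so the gap is the voiceless glottal fricative /h/.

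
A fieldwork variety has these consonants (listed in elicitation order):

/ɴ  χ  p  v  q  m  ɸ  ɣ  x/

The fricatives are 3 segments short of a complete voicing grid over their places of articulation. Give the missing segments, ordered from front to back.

Voiceless: /ɸ/ (bilabial), /x/ (velar), /χ/ (uvular).
Voiced: /v/ (labiodental), /ɣ/ (velar).
Gaps, from front to back: bilabial lacks voiced (/β/); labiodental lacks voiceless (/f/); uvular lacks voiced (/ʁ/).

/β/, /f/, /ʁ/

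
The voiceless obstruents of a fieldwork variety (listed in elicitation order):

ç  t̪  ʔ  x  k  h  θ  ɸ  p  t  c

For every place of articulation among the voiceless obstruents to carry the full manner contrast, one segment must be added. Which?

bilabial: stop /p/, fricative /ɸ/.
dental: stop /t̪/, fricative /θ/.
alveolar: stop /t/, fricative —.
palatal: stop /c/, fricative /ç/.
velar: stop /k/, fricative /x/.
glottal: stop /ʔ/, fricative /h/.
The alveolar row has no fricative member, so the gap is the alveolar fricative /s/.

/s/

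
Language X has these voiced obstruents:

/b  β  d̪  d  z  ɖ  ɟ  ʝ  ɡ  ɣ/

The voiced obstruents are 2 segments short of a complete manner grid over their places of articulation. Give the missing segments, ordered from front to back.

/ð/, /ʐ/

place of articulation  stop      fricative
bilabial          b         β       
dental            d̪        —       
alveolar          d         z       
retroflex         ɖ         —       
palatal           ɟ         ʝ       
velar             ɡ         ɣ       
Gaps, from front to back: dental lacks fricative (/ð/); retroflex lacks fricative (/ʐ/).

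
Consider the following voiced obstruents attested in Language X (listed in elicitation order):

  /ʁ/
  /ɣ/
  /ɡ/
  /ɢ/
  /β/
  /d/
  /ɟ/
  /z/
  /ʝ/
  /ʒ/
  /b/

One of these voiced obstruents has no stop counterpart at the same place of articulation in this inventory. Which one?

/ʒ/

Bilabial: /b/ ~ /β/
Alveolar: /d/ ~ /z/
Palatal: /ɟ/ ~ /ʝ/
Velar: /ɡ/ ~ /ɣ/
Uvular: /ɢ/ ~ /ʁ/
Postalveolar: only /ʒ/ (fricative); no stop partner.
So /ʒ/ is the unpaired segment.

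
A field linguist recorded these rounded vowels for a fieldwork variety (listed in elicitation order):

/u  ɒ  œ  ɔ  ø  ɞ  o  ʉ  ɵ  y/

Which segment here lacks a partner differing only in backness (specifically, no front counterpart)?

High: /y/ ~ /ʉ/ ~ /u/
High-mid: /ø/ ~ /ɵ/ ~ /o/
Low-mid: /œ/ ~ /ɞ/ ~ /ɔ/
Low: only /ɒ/ (back); no front partner.
So /ɒ/ is the unpaired segment.

/ɒ/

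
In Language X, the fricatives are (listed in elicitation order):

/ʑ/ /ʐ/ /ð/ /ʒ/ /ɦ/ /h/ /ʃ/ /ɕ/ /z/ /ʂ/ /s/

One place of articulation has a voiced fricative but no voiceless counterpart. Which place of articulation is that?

dental

place of articulation  voiceless  voiced  
dental            —         ð       
alveolar          s         z       
postalveolar      ʃ         ʒ       
retroflex         ʂ         ʐ       
alveolo-palatal   ɕ         ʑ       
glottal           h         ɦ       
Every place of articulation has a voiceless member except dental, where /θ/ would be expected.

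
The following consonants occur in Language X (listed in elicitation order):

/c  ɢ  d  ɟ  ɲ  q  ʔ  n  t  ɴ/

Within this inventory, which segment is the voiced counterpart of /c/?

/c/ is a voiceless palatal stop.
The voiced counterpart is a voiced palatal stop — in this inventory, /ɟ/.

/ɟ/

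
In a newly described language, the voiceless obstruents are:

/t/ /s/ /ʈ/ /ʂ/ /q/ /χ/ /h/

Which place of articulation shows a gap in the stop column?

place of articulation  stop      fricative
alveolar          t         s       
retroflex         ʈ         ʂ       
uvular            q         χ       
glottal           —         h       
Every place of articulation has a stop member except glottal, where /ʔ/ would be expected.

glottal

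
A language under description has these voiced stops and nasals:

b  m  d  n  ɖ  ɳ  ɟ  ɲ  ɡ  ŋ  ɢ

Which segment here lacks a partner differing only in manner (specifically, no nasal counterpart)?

/ɢ/

Bilabial: /b/ ~ /m/
Alveolar: /d/ ~ /n/
Retroflex: /ɖ/ ~ /ɳ/
Palatal: /ɟ/ ~ /ɲ/
Velar: /ɡ/ ~ /ŋ/
Uvular: only /ɢ/ (oral stop); no nasal partner.
So /ɢ/ is the unpaired segment.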